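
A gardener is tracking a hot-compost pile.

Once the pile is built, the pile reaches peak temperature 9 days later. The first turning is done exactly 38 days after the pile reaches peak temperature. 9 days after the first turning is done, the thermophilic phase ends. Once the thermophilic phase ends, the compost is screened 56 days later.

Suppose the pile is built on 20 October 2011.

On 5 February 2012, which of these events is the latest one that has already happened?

The pile is built: Oct 20, 2011.
The pile reaches peak temperature: Oct 20, 2011 + 9 days = Oct 29, 2011.
The first turning is done: Oct 29, 2011 + 38 days = Dec 6, 2011.
The thermophilic phase ends: Dec 6, 2011 + 9 days = Dec 15, 2011.
The compost is screened: Dec 15, 2011 + 56 days = Feb 9, 2012.
Feb 5, 2012 falls between when the thermophilic phase ends (Dec 15, 2011) and when the compost is screened (Feb 9, 2012).

The thermophilic phase ends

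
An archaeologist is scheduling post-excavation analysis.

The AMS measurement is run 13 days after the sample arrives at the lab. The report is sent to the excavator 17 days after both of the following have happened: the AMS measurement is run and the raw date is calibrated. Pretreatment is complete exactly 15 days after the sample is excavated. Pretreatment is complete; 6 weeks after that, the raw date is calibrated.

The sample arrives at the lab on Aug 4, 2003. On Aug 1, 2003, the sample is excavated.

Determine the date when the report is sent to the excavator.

The sample arrives at the lab: Aug 4, 2003.
The AMS measurement is run: Aug 4, 2003 + 13 days = Aug 17, 2003.
The sample is excavated: Aug 1, 2003.
Pretreatment is complete: Aug 1, 2003 + 15 days = Aug 16, 2003.
The raw date is calibrated: Aug 16, 2003 + 6 weeks = Sep 27, 2003.
Both prerequisites met — the AMS measurement is run (Aug 17, 2003), the raw date is calibrated (Sep 27, 2003); the later is Sep 27, 2003.
The report is sent to the excavator: Sep 27, 2003 + 17 days = Oct 14, 2003.

Oct 14, 2003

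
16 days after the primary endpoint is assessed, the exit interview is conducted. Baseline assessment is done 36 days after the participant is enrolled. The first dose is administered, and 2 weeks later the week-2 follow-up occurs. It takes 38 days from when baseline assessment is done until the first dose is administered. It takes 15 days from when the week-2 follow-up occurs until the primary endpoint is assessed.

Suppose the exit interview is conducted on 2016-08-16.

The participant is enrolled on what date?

2016-04-19

The exit interview is conducted: Aug 16, 2016.
The primary endpoint is assessed: Aug 16, 2016 − 16 days = Jul 31, 2016.
The week-2 follow-up occurs: Jul 31, 2016 − 15 days = Jul 16, 2016.
The first dose is administered: Jul 16, 2016 − 2 weeks = Jul 2, 2016.
Baseline assessment is done: Jul 2, 2016 − 38 days = May 25, 2016.
The participant is enrolled: May 25, 2016 − 36 days = Apr 19, 2016.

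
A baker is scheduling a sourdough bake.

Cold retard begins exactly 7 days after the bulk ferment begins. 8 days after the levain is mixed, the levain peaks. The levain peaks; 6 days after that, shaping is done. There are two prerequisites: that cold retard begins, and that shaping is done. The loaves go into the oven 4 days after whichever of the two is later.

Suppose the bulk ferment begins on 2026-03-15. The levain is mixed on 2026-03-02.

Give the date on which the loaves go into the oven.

The bulk ferment begins: Mar 15, 2026.
Cold retard begins: Mar 15, 2026 + 7 days = Mar 22, 2026.
The levain is mixed: Mar 2, 2026.
The levain peaks: Mar 2, 2026 + 8 days = Mar 10, 2026.
Shaping is done: Mar 10, 2026 + 6 days = Mar 16, 2026.
Both prerequisites met — cold retard begins (Mar 22, 2026), shaping is done (Mar 16, 2026); the later is Mar 22, 2026.
The loaves go into the oven: Mar 22, 2026 + 4 days = Mar 26, 2026.

2026-03-26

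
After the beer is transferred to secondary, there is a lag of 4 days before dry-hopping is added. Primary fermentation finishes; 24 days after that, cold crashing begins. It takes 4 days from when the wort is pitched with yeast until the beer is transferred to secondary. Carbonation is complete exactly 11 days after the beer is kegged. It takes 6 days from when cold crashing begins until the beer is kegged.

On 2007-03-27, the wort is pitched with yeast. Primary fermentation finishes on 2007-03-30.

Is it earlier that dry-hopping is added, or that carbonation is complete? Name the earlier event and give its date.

Dry-hopping is added — 2007-04-04

The wort is pitched with yeast: Mar 27, 2007.
The beer is transferred to secondary: Mar 27, 2007 + 4 days = Mar 31, 2007.
Dry-hopping is added: Mar 31, 2007 + 4 days = Apr 4, 2007.
Primary fermentation finishes: Mar 30, 2007.
Cold crashing begins: Mar 30, 2007 + 24 days = Apr 23, 2007.
The beer is kegged: Apr 23, 2007 + 6 days = Apr 29, 2007.
Carbonation is complete: Apr 29, 2007 + 11 days = May 10, 2007.
Comparing: dry-hopping is added on Apr 4, 2007 vs carbonation is complete on May 10, 2007. Earlier: dry-hopping is added.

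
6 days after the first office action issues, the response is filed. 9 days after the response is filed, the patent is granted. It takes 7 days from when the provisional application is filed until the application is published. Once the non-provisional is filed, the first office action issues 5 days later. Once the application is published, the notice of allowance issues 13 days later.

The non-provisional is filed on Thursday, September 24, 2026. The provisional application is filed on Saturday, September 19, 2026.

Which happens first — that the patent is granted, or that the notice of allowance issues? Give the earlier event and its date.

The notice of allowance issues — Friday, October 9, 2026

The non-provisional is filed: Sep 24, 2026.
The first office action issues: Sep 24, 2026 + 5 days = Sep 29, 2026.
The response is filed: Sep 29, 2026 + 6 days = Oct 5, 2026.
The patent is granted: Oct 5, 2026 + 9 days = Oct 14, 2026.
The provisional application is filed: Sep 19, 2026.
The application is published: Sep 19, 2026 + 7 days = Sep 26, 2026.
The notice of allowance issues: Sep 26, 2026 + 13 days = Oct 9, 2026.
Comparing: the patent is granted on Oct 14, 2026 vs the notice of allowance issues on Oct 9, 2026. Earlier: the notice of allowance issues.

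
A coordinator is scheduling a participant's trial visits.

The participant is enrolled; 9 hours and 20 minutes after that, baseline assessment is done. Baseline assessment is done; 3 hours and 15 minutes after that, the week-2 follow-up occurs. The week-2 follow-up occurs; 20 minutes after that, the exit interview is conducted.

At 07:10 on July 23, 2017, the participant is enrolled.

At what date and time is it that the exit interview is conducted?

20:05 on July 23, 2017

The participant is enrolled: 07:10 Jul 23, 2017.
Baseline assessment is done: 07:10 Jul 23, 2017 + 9h20m = 16:30 Jul 23, 2017.
The week-2 follow-up occurs: 16:30 Jul 23, 2017 + 3h15m = 19:45 Jul 23, 2017.
The exit interview is conducted: 19:45 Jul 23, 2017 + 20m = 20:05 Jul 23, 2017.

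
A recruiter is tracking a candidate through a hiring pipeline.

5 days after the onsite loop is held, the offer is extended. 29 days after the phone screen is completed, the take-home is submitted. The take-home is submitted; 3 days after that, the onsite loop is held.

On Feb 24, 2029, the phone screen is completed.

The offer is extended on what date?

Apr 2, 2029

The phone screen is completed: Feb 24, 2029.
The take-home is submitted: Feb 24, 2029 + 29 days = Mar 25, 2029.
The onsite loop is held: Mar 25, 2029 + 3 days = Mar 28, 2029.
The offer is extended: Mar 28, 2029 + 5 days = Apr 2, 2029.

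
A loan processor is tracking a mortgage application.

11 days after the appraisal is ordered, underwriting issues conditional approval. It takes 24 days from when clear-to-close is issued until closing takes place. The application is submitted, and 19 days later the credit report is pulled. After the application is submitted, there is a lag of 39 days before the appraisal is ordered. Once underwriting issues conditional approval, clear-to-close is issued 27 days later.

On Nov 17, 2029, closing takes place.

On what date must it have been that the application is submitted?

Aug 8, 2029

Closing takes place: Nov 17, 2029.
Clear-to-close is issued: Nov 17, 2029 − 24 days = Oct 24, 2029.
Underwriting issues conditional approval: Oct 24, 2029 − 27 days = Sep 27, 2029.
The appraisal is ordered: Sep 27, 2029 − 11 days = Sep 16, 2029.
The application is submitted: Sep 16, 2029 − 39 days = Aug 8, 2029.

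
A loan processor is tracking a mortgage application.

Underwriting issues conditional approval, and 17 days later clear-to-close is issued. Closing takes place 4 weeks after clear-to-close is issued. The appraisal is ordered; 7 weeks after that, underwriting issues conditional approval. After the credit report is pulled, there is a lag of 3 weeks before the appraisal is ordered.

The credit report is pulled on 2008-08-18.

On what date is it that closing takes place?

The credit report is pulled: Aug 18, 2008.
The appraisal is ordered: Aug 18, 2008 + 3 weeks = Sep 8, 2008.
Underwriting issues conditional approval: Sep 8, 2008 + 7 weeks = Oct 27, 2008.
Clear-to-close is issued: Oct 27, 2008 + 17 days = Nov 13, 2008.
Closing takes place: Nov 13, 2008 + 4 weeks = Dec 11, 2008.

2008-12-11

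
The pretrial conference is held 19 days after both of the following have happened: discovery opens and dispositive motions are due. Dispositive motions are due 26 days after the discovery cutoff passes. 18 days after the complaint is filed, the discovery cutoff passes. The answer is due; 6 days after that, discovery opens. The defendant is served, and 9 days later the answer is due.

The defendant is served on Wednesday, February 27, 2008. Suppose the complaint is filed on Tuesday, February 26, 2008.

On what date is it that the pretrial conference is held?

The defendant is served: Feb 27, 2008.
The answer is due: Feb 27, 2008 + 9 days = Mar 7, 2008.
Discovery opens: Mar 7, 2008 + 6 days = Mar 13, 2008.
The complaint is filed: Feb 26, 2008.
The discovery cutoff passes: Feb 26, 2008 + 18 days = Mar 15, 2008.
Dispositive motions are due: Mar 15, 2008 + 26 days = Apr 10, 2008.
Both prerequisites met — discovery opens (Mar 13, 2008), dispositive motions are due (Apr 10, 2008); the later is Apr 10, 2008.
The pretrial conference is held: Apr 10, 2008 + 19 days = Apr 29, 2008.

Tuesday, April 29, 2008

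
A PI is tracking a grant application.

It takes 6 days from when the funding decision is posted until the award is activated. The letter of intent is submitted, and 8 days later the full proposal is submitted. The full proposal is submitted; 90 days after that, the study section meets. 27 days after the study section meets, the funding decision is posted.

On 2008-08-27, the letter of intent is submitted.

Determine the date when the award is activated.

2009-01-05

The letter of intent is submitted: Aug 27, 2008.
The full proposal is submitted: Aug 27, 2008 + 8 days = Sep 4, 2008.
The study section meets: Sep 4, 2008 + 90 days = Dec 3, 2008.
The funding decision is posted: Dec 3, 2008 + 27 days = Dec 30, 2008.
The award is activated: Dec 30, 2008 + 6 days = Jan 5, 2009.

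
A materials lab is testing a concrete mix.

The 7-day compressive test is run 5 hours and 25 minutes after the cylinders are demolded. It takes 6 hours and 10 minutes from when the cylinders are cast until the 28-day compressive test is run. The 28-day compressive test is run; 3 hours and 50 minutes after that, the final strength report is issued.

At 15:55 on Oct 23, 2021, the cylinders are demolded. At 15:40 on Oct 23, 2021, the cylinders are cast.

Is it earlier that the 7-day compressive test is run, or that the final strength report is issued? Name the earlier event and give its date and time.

The 7-day compressive test is run — 21:20 on Oct 23, 2021

The cylinders are demolded: 15:55 Oct 23, 2021.
The 7-day compressive test is run: 15:55 Oct 23, 2021 + 5h25m = 21:20 Oct 23, 2021.
The cylinders are cast: 15:40 Oct 23, 2021.
The 28-day compressive test is run: 15:40 Oct 23, 2021 + 6h10m = 21:50 Oct 23, 2021.
The final strength report is issued: 21:50 Oct 23, 2021 + 3h50m = 01:40 Oct 24, 2021.
Comparing: the 7-day compressive test is run at 21:20 Oct 23, 2021 vs the final strength report is issued at 01:40 Oct 24, 2021. Earlier: the 7-day compressive test is run.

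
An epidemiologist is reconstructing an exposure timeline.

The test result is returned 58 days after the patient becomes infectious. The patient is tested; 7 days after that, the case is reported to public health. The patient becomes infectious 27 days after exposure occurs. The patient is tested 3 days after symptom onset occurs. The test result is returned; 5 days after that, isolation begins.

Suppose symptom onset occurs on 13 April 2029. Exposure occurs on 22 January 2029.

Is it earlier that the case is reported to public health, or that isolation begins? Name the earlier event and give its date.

Symptom onset occurs: Apr 13, 2029.
The patient is tested: Apr 13, 2029 + 3 days = Apr 16, 2029.
The case is reported to public health: Apr 16, 2029 + 7 days = Apr 23, 2029.
Exposure occurs: Jan 22, 2029.
The patient becomes infectious: Jan 22, 2029 + 27 days = Feb 18, 2029.
The test result is returned: Feb 18, 2029 + 58 days = Apr 17, 2029.
Isolation begins: Apr 17, 2029 + 5 days = Apr 22, 2029.
Comparing: the case is reported to public health on Apr 23, 2029 vs isolation begins on Apr 22, 2029. Earlier: isolation begins.

Isolation begins — 22 April 2029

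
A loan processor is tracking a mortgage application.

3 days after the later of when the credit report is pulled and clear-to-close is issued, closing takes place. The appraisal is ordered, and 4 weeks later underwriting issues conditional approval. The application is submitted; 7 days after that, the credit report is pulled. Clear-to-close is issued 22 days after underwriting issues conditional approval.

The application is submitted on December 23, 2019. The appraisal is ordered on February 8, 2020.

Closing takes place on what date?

April 1, 2020

The application is submitted: Dec 23, 2019.
The credit report is pulled: Dec 23, 2019 + 7 days = Dec 30, 2019.
The appraisal is ordered: Feb 8, 2020.
Underwriting issues conditional approval: Feb 8, 2020 + 4 weeks = Mar 7, 2020.
Clear-to-close is issued: Mar 7, 2020 + 22 days = Mar 29, 2020.
Both prerequisites met — the credit report is pulled (Dec 30, 2019), clear-to-close is issued (Mar 29, 2020); the later is Mar 29, 2020.
Closing takes place: Mar 29, 2020 + 3 days = Apr 1, 2020.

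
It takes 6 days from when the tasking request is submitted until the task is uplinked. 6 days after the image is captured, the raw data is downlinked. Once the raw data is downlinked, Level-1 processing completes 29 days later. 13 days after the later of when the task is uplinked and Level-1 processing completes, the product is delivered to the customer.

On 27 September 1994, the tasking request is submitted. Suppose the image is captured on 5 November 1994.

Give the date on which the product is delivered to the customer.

23 December 1994

The tasking request is submitted: Sep 27, 1994.
The task is uplinked: Sep 27, 1994 + 6 days = Oct 3, 1994.
The image is captured: Nov 5, 1994.
The raw data is downlinked: Nov 5, 1994 + 6 days = Nov 11, 1994.
Level-1 processing completes: Nov 11, 1994 + 29 days = Dec 10, 1994.
Both prerequisites met — the task is uplinked (Oct 3, 1994), Level-1 processing completes (Dec 10, 1994); the later is Dec 10, 1994.
The product is delivered to the customer: Dec 10, 1994 + 13 days = Dec 23, 1994.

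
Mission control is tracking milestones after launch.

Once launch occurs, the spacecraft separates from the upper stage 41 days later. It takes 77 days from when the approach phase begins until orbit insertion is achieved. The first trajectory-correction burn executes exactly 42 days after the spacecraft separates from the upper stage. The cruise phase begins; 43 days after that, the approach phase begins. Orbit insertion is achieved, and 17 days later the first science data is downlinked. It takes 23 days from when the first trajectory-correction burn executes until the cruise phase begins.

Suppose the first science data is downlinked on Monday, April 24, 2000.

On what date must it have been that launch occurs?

The first science data is downlinked: Apr 24, 2000.
Orbit insertion is achieved: Apr 24, 2000 − 17 days = Apr 7, 2000.
The approach phase begins: Apr 7, 2000 − 77 days = Jan 21, 2000.
The cruise phase begins: Jan 21, 2000 − 43 days = Dec 9, 1999.
The first trajectory-correction burn executes: Dec 9, 1999 − 23 days = Nov 16, 1999.
The spacecraft separates from the upper stage: Nov 16, 1999 − 42 days = Oct 5, 1999.
Launch occurs: Oct 5, 1999 − 41 days = Aug 25, 1999.

Wednesday, August 25, 1999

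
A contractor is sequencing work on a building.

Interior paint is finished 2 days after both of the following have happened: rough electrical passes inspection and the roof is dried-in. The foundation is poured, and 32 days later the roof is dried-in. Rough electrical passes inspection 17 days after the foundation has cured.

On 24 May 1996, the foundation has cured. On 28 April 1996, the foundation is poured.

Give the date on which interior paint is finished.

The foundation has cured: May 24, 1996.
Rough electrical passes inspection: May 24, 1996 + 17 days = Jun 10, 1996.
The foundation is poured: Apr 28, 1996.
The roof is dried-in: Apr 28, 1996 + 32 days = May 30, 1996.
Both prerequisites met — rough electrical passes inspection (Jun 10, 1996), the roof is dried-in (May 30, 1996); the later is Jun 10, 1996.
Interior paint is finished: Jun 10, 1996 + 2 days = Jun 12, 1996.

12 June 1996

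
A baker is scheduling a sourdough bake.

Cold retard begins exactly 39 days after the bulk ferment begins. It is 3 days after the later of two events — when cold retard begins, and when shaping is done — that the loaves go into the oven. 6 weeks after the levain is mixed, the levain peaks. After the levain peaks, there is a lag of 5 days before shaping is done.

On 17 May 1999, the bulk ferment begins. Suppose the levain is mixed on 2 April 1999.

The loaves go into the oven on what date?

The bulk ferment begins: May 17, 1999.
Cold retard begins: May 17, 1999 + 39 days = Jun 25, 1999.
The levain is mixed: Apr 2, 1999.
The levain peaks: Apr 2, 1999 + 6 weeks = May 14, 1999.
Shaping is done: May 14, 1999 + 5 days = May 19, 1999.
Both prerequisites met — cold retard begins (Jun 25, 1999), shaping is done (May 19, 1999); the later is Jun 25, 1999.
The loaves go into the oven: Jun 25, 1999 + 3 days = Jun 28, 1999.

28 June 1999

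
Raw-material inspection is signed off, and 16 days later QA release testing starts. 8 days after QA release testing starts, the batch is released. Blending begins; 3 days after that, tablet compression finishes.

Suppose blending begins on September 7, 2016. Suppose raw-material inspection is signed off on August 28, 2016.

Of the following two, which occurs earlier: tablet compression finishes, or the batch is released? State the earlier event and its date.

Tablet compression finishes — September 10, 2016

Blending begins: Sep 7, 2016.
Tablet compression finishes: Sep 7, 2016 + 3 days = Sep 10, 2016.
Raw-material inspection is signed off: Aug 28, 2016.
QA release testing starts: Aug 28, 2016 + 16 days = Sep 13, 2016.
The batch is released: Sep 13, 2016 + 8 days = Sep 21, 2016.
Comparing: tablet compression finishes on Sep 10, 2016 vs the batch is released on Sep 21, 2016. Earlier: tablet compression finishes.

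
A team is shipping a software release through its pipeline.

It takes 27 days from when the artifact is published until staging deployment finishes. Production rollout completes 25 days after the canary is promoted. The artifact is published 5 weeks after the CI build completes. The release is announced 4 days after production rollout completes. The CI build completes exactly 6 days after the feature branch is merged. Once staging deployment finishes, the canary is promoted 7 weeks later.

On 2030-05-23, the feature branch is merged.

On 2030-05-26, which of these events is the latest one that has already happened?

The feature branch is merged

The feature branch is merged: May 23, 2030.
The CI build completes: May 23, 2030 + 6 days = May 29, 2030.
The artifact is published: May 29, 2030 + 5 weeks = Jul 3, 2030.
Staging deployment finishes: Jul 3, 2030 + 27 days = Jul 30, 2030.
The canary is promoted: Jul 30, 2030 + 7 weeks = Sep 17, 2030.
Production rollout completes: Sep 17, 2030 + 25 days = Oct 12, 2030.
The release is announced: Oct 12, 2030 + 4 days = Oct 16, 2030.
May 26, 2030 falls between when the feature branch is merged (May 23, 2030) and when the CI build completes (May 29, 2030).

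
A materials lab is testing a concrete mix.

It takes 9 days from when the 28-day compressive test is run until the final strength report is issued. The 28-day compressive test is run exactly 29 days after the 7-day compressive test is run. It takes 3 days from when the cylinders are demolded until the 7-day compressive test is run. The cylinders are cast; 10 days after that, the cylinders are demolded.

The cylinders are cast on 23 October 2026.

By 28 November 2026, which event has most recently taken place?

The cylinders are cast: Oct 23, 2026.
The cylinders are demolded: Oct 23, 2026 + 10 days = Nov 2, 2026.
The 7-day compressive test is run: Nov 2, 2026 + 3 days = Nov 5, 2026.
The 28-day compressive test is run: Nov 5, 2026 + 29 days = Dec 4, 2026.
The final strength report is issued: Dec 4, 2026 + 9 days = Dec 13, 2026.
Nov 28, 2026 falls between when the 7-day compressive test is run (Nov 5, 2026) and when the 28-day compressive test is run (Dec 4, 2026).

The 7-day compressive test is run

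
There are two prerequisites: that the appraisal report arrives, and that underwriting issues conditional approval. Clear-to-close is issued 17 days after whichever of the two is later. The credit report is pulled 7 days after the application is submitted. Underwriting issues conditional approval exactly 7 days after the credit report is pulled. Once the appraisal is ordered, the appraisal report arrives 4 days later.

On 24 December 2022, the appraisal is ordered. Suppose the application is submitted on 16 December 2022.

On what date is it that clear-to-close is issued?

16 January 2023

The appraisal is ordered: Dec 24, 2022.
The appraisal report arrives: Dec 24, 2022 + 4 days = Dec 28, 2022.
The application is submitted: Dec 16, 2022.
The credit report is pulled: Dec 16, 2022 + 7 days = Dec 23, 2022.
Underwriting issues conditional approval: Dec 23, 2022 + 7 days = Dec 30, 2022.
Both prerequisites met — the appraisal report arrives (Dec 28, 2022), underwriting issues conditional approval (Dec 30, 2022); the later is Dec 30, 2022.
Clear-to-close is issued: Dec 30, 2022 + 17 days = Jan 16, 2023.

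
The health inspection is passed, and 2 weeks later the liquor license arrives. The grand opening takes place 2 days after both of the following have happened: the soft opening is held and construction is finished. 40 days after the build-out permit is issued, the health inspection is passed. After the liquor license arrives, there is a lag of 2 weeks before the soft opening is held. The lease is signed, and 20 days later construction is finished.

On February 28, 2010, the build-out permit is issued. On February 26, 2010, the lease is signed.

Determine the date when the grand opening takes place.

The build-out permit is issued: Feb 28, 2010.
The health inspection is passed: Feb 28, 2010 + 40 days = Apr 9, 2010.
The liquor license arrives: Apr 9, 2010 + 2 weeks = Apr 23, 2010.
The soft opening is held: Apr 23, 2010 + 2 weeks = May 7, 2010.
The lease is signed: Feb 26, 2010.
Construction is finished: Feb 26, 2010 + 20 days = Mar 18, 2010.
Both prerequisites met — the soft opening is held (May 7, 2010), construction is finished (Mar 18, 2010); the later is May 7, 2010.
The grand opening takes place: May 7, 2010 + 2 days = May 9, 2010.

May 9, 2010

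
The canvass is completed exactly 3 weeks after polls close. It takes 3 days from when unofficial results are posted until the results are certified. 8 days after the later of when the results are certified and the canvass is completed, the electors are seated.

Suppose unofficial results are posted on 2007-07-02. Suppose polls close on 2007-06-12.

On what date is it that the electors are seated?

2007-07-13

Unofficial results are posted: Jul 2, 2007.
The results are certified: Jul 2, 2007 + 3 days = Jul 5, 2007.
Polls close: Jun 12, 2007.
The canvass is completed: Jun 12, 2007 + 3 weeks = Jul 3, 2007.
Both prerequisites met — the results are certified (Jul 5, 2007), the canvass is completed (Jul 3, 2007); the later is Jul 5, 2007.
The electors are seated: Jul 5, 2007 + 8 days = Jul 13, 2007.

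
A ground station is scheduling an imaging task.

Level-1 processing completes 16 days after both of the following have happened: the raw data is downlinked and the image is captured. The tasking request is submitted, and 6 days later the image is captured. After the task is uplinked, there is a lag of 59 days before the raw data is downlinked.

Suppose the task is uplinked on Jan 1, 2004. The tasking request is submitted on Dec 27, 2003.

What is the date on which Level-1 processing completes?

The task is uplinked: Jan 1, 2004.
The raw data is downlinked: Jan 1, 2004 + 59 days = Feb 29, 2004.
The tasking request is submitted: Dec 27, 2003.
The image is captured: Dec 27, 2003 + 6 days = Jan 2, 2004.
Both prerequisites met — the raw data is downlinked (Feb 29, 2004), the image is captured (Jan 2, 2004); the later is Feb 29, 2004.
Level-1 processing completes: Feb 29, 2004 + 16 days = Mar 16, 2004.

Mar 16, 2004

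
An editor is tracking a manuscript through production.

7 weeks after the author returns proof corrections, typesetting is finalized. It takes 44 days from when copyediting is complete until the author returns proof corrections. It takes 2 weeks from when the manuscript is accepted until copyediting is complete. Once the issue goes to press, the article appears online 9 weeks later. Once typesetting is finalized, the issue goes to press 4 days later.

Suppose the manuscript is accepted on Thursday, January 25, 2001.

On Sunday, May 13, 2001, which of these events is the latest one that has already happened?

Typesetting is finalized

The manuscript is accepted: Jan 25, 2001.
Copyediting is complete: Jan 25, 2001 + 2 weeks = Feb 8, 2001.
The author returns proof corrections: Feb 8, 2001 + 44 days = Mar 24, 2001.
Typesetting is finalized: Mar 24, 2001 + 7 weeks = May 12, 2001.
The issue goes to press: May 12, 2001 + 4 days = May 16, 2001.
The article appears online: May 16, 2001 + 9 weeks = Jul 18, 2001.
May 13, 2001 falls between when typesetting is finalized (May 12, 2001) and when the issue goes to press (May 16, 2001).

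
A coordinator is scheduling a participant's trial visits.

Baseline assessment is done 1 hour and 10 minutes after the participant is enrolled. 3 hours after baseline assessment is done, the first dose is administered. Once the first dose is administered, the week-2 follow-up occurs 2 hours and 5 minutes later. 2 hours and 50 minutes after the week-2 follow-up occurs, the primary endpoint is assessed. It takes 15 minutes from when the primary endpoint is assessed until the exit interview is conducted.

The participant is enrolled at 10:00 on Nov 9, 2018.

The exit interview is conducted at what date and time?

19:20 on Nov 9, 2018

The participant is enrolled: 10:00 Nov 9, 2018.
Baseline assessment is done: 10:00 Nov 9, 2018 + 1h10m = 11:10 Nov 9, 2018.
The first dose is administered: 11:10 Nov 9, 2018 + 3h = 14:10 Nov 9, 2018.
The week-2 follow-up occurs: 14:10 Nov 9, 2018 + 2h05m = 16:15 Nov 9, 2018.
The primary endpoint is assessed: 16:15 Nov 9, 2018 + 2h50m = 19:05 Nov 9, 2018.
The exit interview is conducted: 19:05 Nov 9, 2018 + 15m = 19:20 Nov 9, 2018.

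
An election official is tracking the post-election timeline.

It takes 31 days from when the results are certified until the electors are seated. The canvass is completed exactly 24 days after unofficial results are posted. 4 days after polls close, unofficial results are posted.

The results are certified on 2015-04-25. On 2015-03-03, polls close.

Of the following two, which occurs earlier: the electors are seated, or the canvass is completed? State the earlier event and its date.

The results are certified: Apr 25, 2015.
The electors are seated: Apr 25, 2015 + 31 days = May 26, 2015.
Polls close: Mar 3, 2015.
Unofficial results are posted: Mar 3, 2015 + 4 days = Mar 7, 2015.
The canvass is completed: Mar 7, 2015 + 24 days = Mar 31, 2015.
Comparing: the electors are seated on May 26, 2015 vs the canvass is completed on Mar 31, 2015. Earlier: the canvass is completed.

The canvass is completed — 2015-03-31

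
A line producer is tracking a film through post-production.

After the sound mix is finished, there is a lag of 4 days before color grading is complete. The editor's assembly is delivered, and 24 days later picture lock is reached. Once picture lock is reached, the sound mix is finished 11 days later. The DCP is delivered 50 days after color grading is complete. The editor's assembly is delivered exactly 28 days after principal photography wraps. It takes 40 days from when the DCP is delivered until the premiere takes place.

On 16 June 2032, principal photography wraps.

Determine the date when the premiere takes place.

20 November 2032

Principal photography wraps: Jun 16, 2032.
The editor's assembly is delivered: Jun 16, 2032 + 28 days = Jul 14, 2032.
Picture lock is reached: Jul 14, 2032 + 24 days = Aug 7, 2032.
The sound mix is finished: Aug 7, 2032 + 11 days = Aug 18, 2032.
Color grading is complete: Aug 18, 2032 + 4 days = Aug 22, 2032.
The DCP is delivered: Aug 22, 2032 + 50 days = Oct 11, 2032.
The premiere takes place: Oct 11, 2032 + 40 days = Nov 20, 2032.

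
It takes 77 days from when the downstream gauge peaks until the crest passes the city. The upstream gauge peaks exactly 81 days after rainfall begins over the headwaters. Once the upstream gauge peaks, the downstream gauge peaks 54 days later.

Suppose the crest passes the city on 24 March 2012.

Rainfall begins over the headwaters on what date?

The crest passes the city: Mar 24, 2012.
The downstream gauge peaks: Mar 24, 2012 − 77 days = Jan 7, 2012.
The upstream gauge peaks: Jan 7, 2012 − 54 days = Nov 14, 2011.
Rainfall begins over the headwaters: Nov 14, 2011 − 81 days = Aug 25, 2011.

25 August 2011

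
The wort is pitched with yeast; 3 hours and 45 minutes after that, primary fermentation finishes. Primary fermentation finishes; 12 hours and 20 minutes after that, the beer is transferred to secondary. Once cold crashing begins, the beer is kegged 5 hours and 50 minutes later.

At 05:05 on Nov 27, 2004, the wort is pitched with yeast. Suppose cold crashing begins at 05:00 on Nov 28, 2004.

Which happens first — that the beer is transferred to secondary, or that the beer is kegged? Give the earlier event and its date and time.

The beer is transferred to secondary — 21:10 on Nov 27, 2004

The wort is pitched with yeast: 05:05 Nov 27, 2004.
Primary fermentation finishes: 05:05 Nov 27, 2004 + 3h45m = 08:50 Nov 27, 2004.
The beer is transferred to secondary: 08:50 Nov 27, 2004 + 12h20m = 21:10 Nov 27, 2004.
Cold crashing begins: 05:00 Nov 28, 2004.
The beer is kegged: 05:00 Nov 28, 2004 + 5h50m = 10:50 Nov 28, 2004.
Comparing: the beer is transferred to secondary at 21:10 Nov 27, 2004 vs the beer is kegged at 10:50 Nov 28, 2004. Earlier: the beer is transferred to secondary.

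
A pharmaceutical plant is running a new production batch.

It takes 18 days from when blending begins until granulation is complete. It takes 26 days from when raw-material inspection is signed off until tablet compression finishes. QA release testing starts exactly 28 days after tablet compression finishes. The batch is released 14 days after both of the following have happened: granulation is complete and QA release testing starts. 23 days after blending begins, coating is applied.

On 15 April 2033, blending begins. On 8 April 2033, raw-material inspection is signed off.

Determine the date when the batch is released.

15 June 2033

Blending begins: Apr 15, 2033.
Granulation is complete: Apr 15, 2033 + 18 days = May 3, 2033.
Raw-material inspection is signed off: Apr 8, 2033.
Tablet compression finishes: Apr 8, 2033 + 26 days = May 4, 2033.
QA release testing starts: May 4, 2033 + 28 days = Jun 1, 2033.
Both prerequisites met — granulation is complete (May 3, 2033), QA release testing starts (Jun 1, 2033); the later is Jun 1, 2033.
The batch is released: Jun 1, 2033 + 14 days = Jun 15, 2033.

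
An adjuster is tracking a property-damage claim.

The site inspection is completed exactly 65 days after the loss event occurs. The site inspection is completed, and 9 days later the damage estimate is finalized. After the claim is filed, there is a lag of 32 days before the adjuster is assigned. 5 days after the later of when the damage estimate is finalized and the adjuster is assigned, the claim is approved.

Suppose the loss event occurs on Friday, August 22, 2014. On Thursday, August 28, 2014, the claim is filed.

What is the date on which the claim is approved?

Sunday, November 9, 2014

The loss event occurs: Aug 22, 2014.
The site inspection is completed: Aug 22, 2014 + 65 days = Oct 26, 2014.
The damage estimate is finalized: Oct 26, 2014 + 9 days = Nov 4, 2014.
The claim is filed: Aug 28, 2014.
The adjuster is assigned: Aug 28, 2014 + 32 days = Sep 29, 2014.
Both prerequisites met — the damage estimate is finalized (Nov 4, 2014), the adjuster is assigned (Sep 29, 2014); the later is Nov 4, 2014.
The claim is approved: Nov 4, 2014 + 5 days = Nov 9, 2014.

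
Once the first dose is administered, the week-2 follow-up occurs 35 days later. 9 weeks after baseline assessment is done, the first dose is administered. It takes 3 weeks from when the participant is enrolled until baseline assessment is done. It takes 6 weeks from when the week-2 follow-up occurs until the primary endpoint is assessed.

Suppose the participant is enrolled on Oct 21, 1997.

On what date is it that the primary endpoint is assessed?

The participant is enrolled: Oct 21, 1997.
Baseline assessment is done: Oct 21, 1997 + 3 weeks = Nov 11, 1997.
The first dose is administered: Nov 11, 1997 + 9 weeks = Jan 13, 1998.
The week-2 follow-up occurs: Jan 13, 1998 + 35 days = Feb 17, 1998.
The primary endpoint is assessed: Feb 17, 1998 + 6 weeks = Mar 31, 1998.

Mar 31, 1998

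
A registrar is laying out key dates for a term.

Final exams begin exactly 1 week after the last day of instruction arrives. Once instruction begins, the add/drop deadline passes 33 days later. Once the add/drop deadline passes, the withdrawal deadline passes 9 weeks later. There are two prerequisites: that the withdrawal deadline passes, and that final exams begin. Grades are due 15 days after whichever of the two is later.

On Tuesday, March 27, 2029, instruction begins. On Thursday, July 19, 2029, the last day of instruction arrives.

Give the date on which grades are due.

Friday, August 10, 2029

Instruction begins: Mar 27, 2029.
The add/drop deadline passes: Mar 27, 2029 + 33 days = Apr 29, 2029.
The withdrawal deadline passes: Apr 29, 2029 + 9 weeks = Jul 1, 2029.
The last day of instruction arrives: Jul 19, 2029.
Final exams begin: Jul 19, 2029 + 1 week = Jul 26, 2029.
Both prerequisites met — the withdrawal deadline passes (Jul 1, 2029), final exams begin (Jul 26, 2029); the later is Jul 26, 2029.
Grades are due: Jul 26, 2029 + 15 days = Aug 10, 2029.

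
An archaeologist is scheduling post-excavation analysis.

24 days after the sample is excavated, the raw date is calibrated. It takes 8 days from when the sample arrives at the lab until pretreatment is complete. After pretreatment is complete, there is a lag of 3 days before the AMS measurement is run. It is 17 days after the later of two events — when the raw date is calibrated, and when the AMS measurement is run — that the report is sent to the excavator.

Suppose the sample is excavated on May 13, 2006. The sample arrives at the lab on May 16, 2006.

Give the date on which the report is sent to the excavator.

Jun 23, 2006

The sample is excavated: May 13, 2006.
The raw date is calibrated: May 13, 2006 + 24 days = Jun 6, 2006.
The sample arrives at the lab: May 16, 2006.
Pretreatment is complete: May 16, 2006 + 8 days = May 24, 2006.
The AMS measurement is run: May 24, 2006 + 3 days = May 27, 2006.
Both prerequisites met — the raw date is calibrated (Jun 6, 2006), the AMS measurement is run (May 27, 2006); the later is Jun 6, 2006.
The report is sent to the excavator: Jun 6, 2006 + 17 days = Jun 23, 2006.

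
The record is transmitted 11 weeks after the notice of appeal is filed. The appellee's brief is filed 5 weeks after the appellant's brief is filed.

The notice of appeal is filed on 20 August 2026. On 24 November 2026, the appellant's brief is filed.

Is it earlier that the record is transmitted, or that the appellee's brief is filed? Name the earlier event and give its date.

The notice of appeal is filed: Aug 20, 2026.
The record is transmitted: Aug 20, 2026 + 11 weeks = Nov 5, 2026.
The appellant's brief is filed: Nov 24, 2026.
The appellee's brief is filed: Nov 24, 2026 + 5 weeks = Dec 29, 2026.
Comparing: the record is transmitted on Nov 5, 2026 vs the appellee's brief is filed on Dec 29, 2026. Earlier: the record is transmitted.

The record is transmitted — 5 November 2026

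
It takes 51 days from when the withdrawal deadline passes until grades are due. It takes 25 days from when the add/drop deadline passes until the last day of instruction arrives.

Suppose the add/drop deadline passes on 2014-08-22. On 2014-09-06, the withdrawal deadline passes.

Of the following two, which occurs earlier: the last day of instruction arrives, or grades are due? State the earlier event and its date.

The add/drop deadline passes: Aug 22, 2014.
The last day of instruction arrives: Aug 22, 2014 + 25 days = Sep 16, 2014.
The withdrawal deadline passes: Sep 6, 2014.
Grades are due: Sep 6, 2014 + 51 days = Oct 27, 2014.
Comparing: the last day of instruction arrives on Sep 16, 2014 vs grades are due on Oct 27, 2014. Earlier: the last day of instruction arrives.

The last day of instruction arrives — 2014-09-16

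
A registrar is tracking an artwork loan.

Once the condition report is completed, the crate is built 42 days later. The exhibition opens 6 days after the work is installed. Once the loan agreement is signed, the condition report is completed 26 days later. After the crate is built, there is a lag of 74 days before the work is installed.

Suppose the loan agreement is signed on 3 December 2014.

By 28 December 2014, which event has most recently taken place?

The loan agreement is signed

The loan agreement is signed: Dec 3, 2014.
The condition report is completed: Dec 3, 2014 + 26 days = Dec 29, 2014.
The crate is built: Dec 29, 2014 + 42 days = Feb 9, 2015.
The work is installed: Feb 9, 2015 + 74 days = Apr 24, 2015.
The exhibition opens: Apr 24, 2015 + 6 days = Apr 30, 2015.
Dec 28, 2014 falls between when the loan agreement is signed (Dec 3, 2014) and when the condition report is completed (Dec 29, 2014).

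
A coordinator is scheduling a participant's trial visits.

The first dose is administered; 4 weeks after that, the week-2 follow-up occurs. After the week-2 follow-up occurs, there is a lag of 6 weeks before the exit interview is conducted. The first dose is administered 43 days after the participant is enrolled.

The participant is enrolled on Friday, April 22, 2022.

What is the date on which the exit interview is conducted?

Saturday, August 13, 2022

The participant is enrolled: Apr 22, 2022.
The first dose is administered: Apr 22, 2022 + 43 days = Jun 4, 2022.
The week-2 follow-up occurs: Jun 4, 2022 + 4 weeks = Jul 2, 2022.
The exit interview is conducted: Jul 2, 2022 + 6 weeks = Aug 13, 2022.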